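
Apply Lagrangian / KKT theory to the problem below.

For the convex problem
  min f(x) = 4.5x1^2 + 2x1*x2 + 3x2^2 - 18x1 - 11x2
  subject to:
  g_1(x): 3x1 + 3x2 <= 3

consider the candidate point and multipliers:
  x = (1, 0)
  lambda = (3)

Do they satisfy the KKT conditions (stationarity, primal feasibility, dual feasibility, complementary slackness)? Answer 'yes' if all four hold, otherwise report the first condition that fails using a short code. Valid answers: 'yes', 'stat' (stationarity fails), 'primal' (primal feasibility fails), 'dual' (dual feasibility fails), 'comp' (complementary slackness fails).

Gradient of f: grad f(x) = Q x + c = (-9, -9)
Constraint values g_i(x) = a_i^T x - b_i:
  g_1((1, 0)) = 0
Stationarity residual: grad f(x) + sum_i lambda_i a_i = (0, 0)
  -> stationarity OK
Primal feasibility (all g_i <= 0): OK
Dual feasibility (all lambda_i >= 0): OK
Complementary slackness (lambda_i * g_i(x) = 0 for all i): OK

Verdict: yes, KKT holds.

yes


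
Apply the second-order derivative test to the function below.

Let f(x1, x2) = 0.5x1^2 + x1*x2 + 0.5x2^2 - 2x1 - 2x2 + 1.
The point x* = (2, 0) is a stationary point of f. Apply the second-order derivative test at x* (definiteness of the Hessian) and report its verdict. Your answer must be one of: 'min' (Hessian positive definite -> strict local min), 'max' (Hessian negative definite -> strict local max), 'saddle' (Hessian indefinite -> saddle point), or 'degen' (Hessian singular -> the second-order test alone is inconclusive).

Compute the Hessian H = grad^2 f:
  H = [[1, 1], [1, 1]]
Verify stationarity: grad f(x*) = H x* + g = (0, 0).
Eigenvalues of H: 0, 2.
H has a zero eigenvalue (singular; positive semidefinite but not definite), so H is neither positive definite, negative definite, nor indefinite. The second-order test alone is inconclusive -> degen.
(Indeed, f is constant along the null direction of H through x*, so x* is not a strict local extremum.)

degen


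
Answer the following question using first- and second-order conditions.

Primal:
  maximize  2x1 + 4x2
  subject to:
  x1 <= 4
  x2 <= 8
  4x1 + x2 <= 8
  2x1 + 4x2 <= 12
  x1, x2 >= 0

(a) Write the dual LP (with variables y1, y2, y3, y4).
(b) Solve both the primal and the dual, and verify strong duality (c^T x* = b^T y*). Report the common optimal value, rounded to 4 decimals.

The standard primal-dual pair for 'max c^T x s.t. A x <= b, x >= 0' is:
  Dual:  min b^T y  s.t.  A^T y >= c,  y >= 0.

So the dual LP is:
  minimize  4y1 + 8y2 + 8y3 + 12y4
  subject to:
    y1 + 4y3 + 2y4 >= 2
    y2 + y3 + 4y4 >= 4
    y1, y2, y3, y4 >= 0

Solving the primal: x* = (1.4286, 2.2857).
  primal value c^T x* = 12.
Solving the dual: y* = (0, 0, 0, 1).
  dual value b^T y* = 12.
Strong duality: c^T x* = b^T y*. Confirmed.

12


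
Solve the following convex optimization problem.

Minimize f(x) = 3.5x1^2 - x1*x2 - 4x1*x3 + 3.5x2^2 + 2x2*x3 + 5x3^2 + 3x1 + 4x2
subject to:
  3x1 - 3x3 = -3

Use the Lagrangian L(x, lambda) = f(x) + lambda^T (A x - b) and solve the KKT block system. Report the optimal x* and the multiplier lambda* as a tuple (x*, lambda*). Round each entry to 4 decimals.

Form the Lagrangian:
  L(x, lambda) = (1/2) x^T Q x + c^T x + lambda^T (A x - b)
Stationarity (grad_x L = 0): Q x + c + A^T lambda = 0.
Primal feasibility: A x = b.

This gives the KKT block system:
  [ Q   A^T ] [ x     ]   [-c ]
  [ A    0  ] [ lambda ] = [ b ]

Solving the linear system:
  x*      = (-0.9194, -0.7258, 0.0806)
  lambda* = (1.0108)
  f(x*)   = -1.3145

x* = (-0.9194, -0.7258, 0.0806), lambda* = (1.0108)


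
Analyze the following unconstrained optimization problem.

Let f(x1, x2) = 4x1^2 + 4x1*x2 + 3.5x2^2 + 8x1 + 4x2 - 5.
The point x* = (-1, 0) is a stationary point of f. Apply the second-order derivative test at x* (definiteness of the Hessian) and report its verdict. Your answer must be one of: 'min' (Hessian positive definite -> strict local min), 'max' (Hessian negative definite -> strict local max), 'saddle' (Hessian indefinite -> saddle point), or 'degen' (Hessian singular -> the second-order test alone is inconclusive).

Compute the Hessian H = grad^2 f:
  H = [[8, 4], [4, 7]]
Verify stationarity: grad f(x*) = H x* + g = (0, 0).
Eigenvalues of H: 3.4689, 11.5311.
Both eigenvalues > 0, so H is positive definite -> x* is a strict local min.

min


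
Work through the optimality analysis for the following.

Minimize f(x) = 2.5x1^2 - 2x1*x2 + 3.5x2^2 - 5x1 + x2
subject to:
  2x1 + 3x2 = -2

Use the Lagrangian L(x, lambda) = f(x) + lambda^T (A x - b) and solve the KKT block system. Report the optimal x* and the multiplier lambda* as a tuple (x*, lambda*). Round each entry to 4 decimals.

Form the Lagrangian:
  L(x, lambda) = (1/2) x^T Q x + c^T x + lambda^T (A x - b)
Stationarity (grad_x L = 0): Q x + c + A^T lambda = 0.
Primal feasibility: A x = b.

This gives the KKT block system:
  [ Q   A^T ] [ x     ]   [-c ]
  [ A    0  ] [ lambda ] = [ b ]

Solving the linear system:
  x*      = (0.1134, -0.7423)
  lambda* = (1.4742)
  f(x*)   = 0.8196

x* = (0.1134, -0.7423), lambda* = (1.4742)


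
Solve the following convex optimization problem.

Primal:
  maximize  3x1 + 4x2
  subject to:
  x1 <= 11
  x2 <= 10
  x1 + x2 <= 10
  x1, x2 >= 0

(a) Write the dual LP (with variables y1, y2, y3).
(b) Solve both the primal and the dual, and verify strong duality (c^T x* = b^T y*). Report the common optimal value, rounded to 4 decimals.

The standard primal-dual pair for 'max c^T x s.t. A x <= b, x >= 0' is:
  Dual:  min b^T y  s.t.  A^T y >= c,  y >= 0.

So the dual LP is:
  minimize  11y1 + 10y2 + 10y3
  subject to:
    y1 + y3 >= 3
    y2 + y3 >= 4
    y1, y2, y3 >= 0

Solving the primal: x* = (0, 10).
  primal value c^T x* = 40.
Solving the dual: y* = (0, 1, 3).
  dual value b^T y* = 40.
Strong duality: c^T x* = b^T y*. Confirmed.

40


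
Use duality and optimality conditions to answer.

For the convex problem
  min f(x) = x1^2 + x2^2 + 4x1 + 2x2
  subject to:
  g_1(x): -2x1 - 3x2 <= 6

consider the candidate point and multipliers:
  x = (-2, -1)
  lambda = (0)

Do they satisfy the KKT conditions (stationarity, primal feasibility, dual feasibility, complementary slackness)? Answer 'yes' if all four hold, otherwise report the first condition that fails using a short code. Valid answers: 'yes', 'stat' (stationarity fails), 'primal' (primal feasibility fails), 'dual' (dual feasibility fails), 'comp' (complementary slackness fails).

Gradient of f: grad f(x) = Q x + c = (0, 0)
Constraint values g_i(x) = a_i^T x - b_i:
  g_1((-2, -1)) = 1
Stationarity residual: grad f(x) + sum_i lambda_i a_i = (0, 0)
  -> stationarity OK
Primal feasibility (all g_i <= 0): FAILS
Dual feasibility (all lambda_i >= 0): OK
Complementary slackness (lambda_i * g_i(x) = 0 for all i): OK

Verdict: the first failing condition is primal_feasibility -> primal.

primal


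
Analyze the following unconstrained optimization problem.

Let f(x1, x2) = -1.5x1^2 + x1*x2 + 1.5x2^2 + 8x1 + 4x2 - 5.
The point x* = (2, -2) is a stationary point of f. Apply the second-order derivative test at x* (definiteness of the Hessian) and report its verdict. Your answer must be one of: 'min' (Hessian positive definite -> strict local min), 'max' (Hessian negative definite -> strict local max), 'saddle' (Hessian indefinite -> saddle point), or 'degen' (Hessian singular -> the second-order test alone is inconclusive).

Compute the Hessian H = grad^2 f:
  H = [[-3, 1], [1, 3]]
Verify stationarity: grad f(x*) = H x* + g = (0, 0).
Eigenvalues of H: -3.1623, 3.1623.
Eigenvalues have mixed signs, so H is indefinite -> x* is a saddle point.

saddle


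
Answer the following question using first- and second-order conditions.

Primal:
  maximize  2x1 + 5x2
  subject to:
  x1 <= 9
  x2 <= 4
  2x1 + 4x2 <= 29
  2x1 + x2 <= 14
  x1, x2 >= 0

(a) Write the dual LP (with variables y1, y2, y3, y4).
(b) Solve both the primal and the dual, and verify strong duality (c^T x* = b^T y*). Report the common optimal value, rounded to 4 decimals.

The standard primal-dual pair for 'max c^T x s.t. A x <= b, x >= 0' is:
  Dual:  min b^T y  s.t.  A^T y >= c,  y >= 0.

So the dual LP is:
  minimize  9y1 + 4y2 + 29y3 + 14y4
  subject to:
    y1 + 2y3 + 2y4 >= 2
    y2 + 4y3 + y4 >= 5
    y1, y2, y3, y4 >= 0

Solving the primal: x* = (5, 4).
  primal value c^T x* = 30.
Solving the dual: y* = (0, 4, 0, 1).
  dual value b^T y* = 30.
Strong duality: c^T x* = b^T y*. Confirmed.

30


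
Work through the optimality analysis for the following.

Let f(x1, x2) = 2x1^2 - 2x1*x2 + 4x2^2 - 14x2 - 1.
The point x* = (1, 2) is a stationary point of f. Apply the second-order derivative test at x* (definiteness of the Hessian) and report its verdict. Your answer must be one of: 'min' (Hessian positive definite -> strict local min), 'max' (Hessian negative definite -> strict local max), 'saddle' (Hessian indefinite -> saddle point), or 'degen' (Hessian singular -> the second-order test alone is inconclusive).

Compute the Hessian H = grad^2 f:
  H = [[4, -2], [-2, 8]]
Verify stationarity: grad f(x*) = H x* + g = (0, 0).
Eigenvalues of H: 3.1716, 8.8284.
Both eigenvalues > 0, so H is positive definite -> x* is a strict local min.

min


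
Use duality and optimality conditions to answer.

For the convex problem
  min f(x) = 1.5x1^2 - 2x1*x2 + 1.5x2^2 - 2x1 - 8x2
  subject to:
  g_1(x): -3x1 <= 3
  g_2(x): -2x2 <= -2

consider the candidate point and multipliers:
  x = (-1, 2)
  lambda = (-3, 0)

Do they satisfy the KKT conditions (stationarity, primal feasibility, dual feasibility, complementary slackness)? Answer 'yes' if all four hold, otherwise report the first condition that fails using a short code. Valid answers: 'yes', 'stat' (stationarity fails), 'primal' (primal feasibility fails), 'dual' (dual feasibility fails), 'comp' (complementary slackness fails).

Gradient of f: grad f(x) = Q x + c = (-9, 0)
Constraint values g_i(x) = a_i^T x - b_i:
  g_1((-1, 2)) = 0
  g_2((-1, 2)) = -2
Stationarity residual: grad f(x) + sum_i lambda_i a_i = (0, 0)
  -> stationarity OK
Primal feasibility (all g_i <= 0): OK
Dual feasibility (all lambda_i >= 0): FAILS
Complementary slackness (lambda_i * g_i(x) = 0 for all i): OK

Verdict: the first failing condition is dual_feasibility -> dual.

dual


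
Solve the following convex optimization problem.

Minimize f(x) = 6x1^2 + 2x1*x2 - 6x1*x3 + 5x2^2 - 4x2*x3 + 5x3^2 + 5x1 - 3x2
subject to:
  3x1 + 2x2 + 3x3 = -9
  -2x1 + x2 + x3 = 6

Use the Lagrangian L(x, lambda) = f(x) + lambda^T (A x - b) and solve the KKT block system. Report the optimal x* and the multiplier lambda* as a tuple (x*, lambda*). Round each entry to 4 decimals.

Form the Lagrangian:
  L(x, lambda) = (1/2) x^T Q x + c^T x + lambda^T (A x - b)
Stationarity (grad_x L = 0): Q x + c + A^T lambda = 0.
Primal feasibility: A x = b.

This gives the KKT block system:
  [ Q   A^T ] [ x     ]   [-c ]
  [ A    0  ] [ lambda ] = [ b ]

Solving the linear system:
  x*      = (-2.8771, 1.1064, -0.8605)
  lambda* = (1.5207, -8.7934)
  f(x*)   = 24.3709

x* = (-2.8771, 1.1064, -0.8605), lambda* = (1.5207, -8.7934)


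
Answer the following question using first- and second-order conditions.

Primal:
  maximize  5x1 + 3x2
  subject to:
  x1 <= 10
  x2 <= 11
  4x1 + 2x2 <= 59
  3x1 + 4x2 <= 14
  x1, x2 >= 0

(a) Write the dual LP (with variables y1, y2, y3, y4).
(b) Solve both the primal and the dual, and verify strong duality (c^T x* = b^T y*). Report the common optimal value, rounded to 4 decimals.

The standard primal-dual pair for 'max c^T x s.t. A x <= b, x >= 0' is:
  Dual:  min b^T y  s.t.  A^T y >= c,  y >= 0.

So the dual LP is:
  minimize  10y1 + 11y2 + 59y3 + 14y4
  subject to:
    y1 + 4y3 + 3y4 >= 5
    y2 + 2y3 + 4y4 >= 3
    y1, y2, y3, y4 >= 0

Solving the primal: x* = (4.6667, 0).
  primal value c^T x* = 23.3333.
Solving the dual: y* = (0, 0, 0, 1.6667).
  dual value b^T y* = 23.3333.
Strong duality: c^T x* = b^T y*. Confirmed.

23.3333


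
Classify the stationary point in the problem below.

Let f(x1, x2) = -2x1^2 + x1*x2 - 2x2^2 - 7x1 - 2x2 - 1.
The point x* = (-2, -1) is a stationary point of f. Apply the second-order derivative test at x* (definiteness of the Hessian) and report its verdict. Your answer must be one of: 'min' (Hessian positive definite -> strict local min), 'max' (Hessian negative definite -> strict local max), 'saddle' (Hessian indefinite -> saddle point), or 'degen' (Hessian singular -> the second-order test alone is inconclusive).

Compute the Hessian H = grad^2 f:
  H = [[-4, 1], [1, -4]]
Verify stationarity: grad f(x*) = H x* + g = (0, 0).
Eigenvalues of H: -5, -3.
Both eigenvalues < 0, so H is negative definite -> x* is a strict local max.

max


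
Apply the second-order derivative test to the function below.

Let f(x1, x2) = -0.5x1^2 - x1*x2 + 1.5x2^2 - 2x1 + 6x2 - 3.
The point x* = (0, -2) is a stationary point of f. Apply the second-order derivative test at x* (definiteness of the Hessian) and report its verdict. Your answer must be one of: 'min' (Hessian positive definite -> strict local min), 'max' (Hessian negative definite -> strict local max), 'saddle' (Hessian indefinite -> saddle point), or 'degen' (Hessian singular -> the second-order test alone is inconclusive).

Compute the Hessian H = grad^2 f:
  H = [[-1, -1], [-1, 3]]
Verify stationarity: grad f(x*) = H x* + g = (0, 0).
Eigenvalues of H: -1.2361, 3.2361.
Eigenvalues have mixed signs, so H is indefinite -> x* is a saddle point.

saddle


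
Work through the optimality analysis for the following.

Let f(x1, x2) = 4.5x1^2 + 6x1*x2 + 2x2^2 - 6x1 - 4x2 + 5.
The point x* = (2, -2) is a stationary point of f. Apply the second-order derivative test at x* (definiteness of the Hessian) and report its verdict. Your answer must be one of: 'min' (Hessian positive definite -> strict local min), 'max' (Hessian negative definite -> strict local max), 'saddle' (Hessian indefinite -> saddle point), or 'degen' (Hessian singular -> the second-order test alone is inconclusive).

Compute the Hessian H = grad^2 f:
  H = [[9, 6], [6, 4]]
Verify stationarity: grad f(x*) = H x* + g = (0, 0).
Eigenvalues of H: 0, 13.
H has a zero eigenvalue (singular; positive semidefinite but not definite), so H is neither positive definite, negative definite, nor indefinite. The second-order test alone is inconclusive -> degen.
(Indeed, f is constant along the null direction of H through x*, so x* is not a strict local extremum.)

degen


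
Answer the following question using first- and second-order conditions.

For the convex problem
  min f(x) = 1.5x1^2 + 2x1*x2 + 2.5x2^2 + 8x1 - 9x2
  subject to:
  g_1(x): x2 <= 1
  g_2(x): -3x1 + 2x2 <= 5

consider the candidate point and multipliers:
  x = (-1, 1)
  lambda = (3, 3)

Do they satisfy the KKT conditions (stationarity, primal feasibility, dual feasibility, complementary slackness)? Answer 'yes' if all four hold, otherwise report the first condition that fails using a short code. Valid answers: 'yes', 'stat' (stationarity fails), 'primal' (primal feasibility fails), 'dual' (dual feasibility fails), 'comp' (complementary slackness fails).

Gradient of f: grad f(x) = Q x + c = (7, -6)
Constraint values g_i(x) = a_i^T x - b_i:
  g_1((-1, 1)) = 0
  g_2((-1, 1)) = 0
Stationarity residual: grad f(x) + sum_i lambda_i a_i = (-2, 3)
  -> stationarity FAILS
Primal feasibility (all g_i <= 0): OK
Dual feasibility (all lambda_i >= 0): OK
Complementary slackness (lambda_i * g_i(x) = 0 for all i): OK

Verdict: the first failing condition is stationarity -> stat.

stat


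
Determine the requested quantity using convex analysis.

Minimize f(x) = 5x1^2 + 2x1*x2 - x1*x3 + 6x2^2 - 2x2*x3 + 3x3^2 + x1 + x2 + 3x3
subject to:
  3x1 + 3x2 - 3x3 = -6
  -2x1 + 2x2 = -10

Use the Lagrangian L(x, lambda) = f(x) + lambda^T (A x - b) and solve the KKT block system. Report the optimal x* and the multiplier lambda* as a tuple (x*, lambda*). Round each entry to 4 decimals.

Form the Lagrangian:
  L(x, lambda) = (1/2) x^T Q x + c^T x + lambda^T (A x - b)
Stationarity (grad_x L = 0): Q x + c + A^T lambda = 0.
Primal feasibility: A x = b.

This gives the KKT block system:
  [ Q   A^T ] [ x     ]   [-c ]
  [ A    0  ] [ lambda ] = [ b ]

Solving the linear system:
  x*      = (1.8158, -3.1842, 0.6316)
  lambda* = (3.7807, 11.75)
  f(x*)   = 70.3553

x* = (1.8158, -3.1842, 0.6316), lambda* = (3.7807, 11.75)


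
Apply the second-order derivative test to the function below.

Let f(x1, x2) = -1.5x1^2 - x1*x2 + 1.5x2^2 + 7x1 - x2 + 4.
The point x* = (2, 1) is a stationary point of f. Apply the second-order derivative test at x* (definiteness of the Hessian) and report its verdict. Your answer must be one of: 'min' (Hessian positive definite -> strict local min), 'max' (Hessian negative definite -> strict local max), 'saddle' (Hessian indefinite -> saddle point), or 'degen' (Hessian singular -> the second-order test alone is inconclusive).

Compute the Hessian H = grad^2 f:
  H = [[-3, -1], [-1, 3]]
Verify stationarity: grad f(x*) = H x* + g = (0, 0).
Eigenvalues of H: -3.1623, 3.1623.
Eigenvalues have mixed signs, so H is indefinite -> x* is a saddle point.

saddle


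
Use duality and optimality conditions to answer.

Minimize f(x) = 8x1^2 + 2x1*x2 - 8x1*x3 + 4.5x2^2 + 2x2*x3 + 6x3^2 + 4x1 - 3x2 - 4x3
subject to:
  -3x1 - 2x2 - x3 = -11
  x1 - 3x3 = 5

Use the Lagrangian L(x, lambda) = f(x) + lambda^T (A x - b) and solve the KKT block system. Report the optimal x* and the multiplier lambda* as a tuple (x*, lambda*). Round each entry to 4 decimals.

Form the Lagrangian:
  L(x, lambda) = (1/2) x^T Q x + c^T x + lambda^T (A x - b)
Stationarity (grad_x L = 0): Q x + c + A^T lambda = 0.
Primal feasibility: A x = b.

This gives the KKT block system:
  [ Q   A^T ] [ x     ]   [-c ]
  [ A    0  ] [ lambda ] = [ b ]

Solving the linear system:
  x*      = (2.0711, 2.8814, -0.9763)
  lambda* = (12.5613, -13.0277)
  f(x*)   = 103.4289

x* = (2.0711, 2.8814, -0.9763), lambda* = (12.5613, -13.0277)


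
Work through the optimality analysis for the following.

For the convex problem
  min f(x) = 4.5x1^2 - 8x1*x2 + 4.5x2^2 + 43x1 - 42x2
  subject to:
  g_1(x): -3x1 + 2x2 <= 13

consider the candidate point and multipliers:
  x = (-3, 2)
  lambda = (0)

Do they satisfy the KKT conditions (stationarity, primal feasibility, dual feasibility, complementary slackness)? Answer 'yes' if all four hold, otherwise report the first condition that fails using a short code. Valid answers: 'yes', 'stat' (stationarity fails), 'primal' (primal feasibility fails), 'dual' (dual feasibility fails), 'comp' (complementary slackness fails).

Gradient of f: grad f(x) = Q x + c = (0, 0)
Constraint values g_i(x) = a_i^T x - b_i:
  g_1((-3, 2)) = 0
Stationarity residual: grad f(x) + sum_i lambda_i a_i = (0, 0)
  -> stationarity OK
Primal feasibility (all g_i <= 0): OK
Dual feasibility (all lambda_i >= 0): OK
Complementary slackness (lambda_i * g_i(x) = 0 for all i): OK

Verdict: yes, KKT holds.

yes


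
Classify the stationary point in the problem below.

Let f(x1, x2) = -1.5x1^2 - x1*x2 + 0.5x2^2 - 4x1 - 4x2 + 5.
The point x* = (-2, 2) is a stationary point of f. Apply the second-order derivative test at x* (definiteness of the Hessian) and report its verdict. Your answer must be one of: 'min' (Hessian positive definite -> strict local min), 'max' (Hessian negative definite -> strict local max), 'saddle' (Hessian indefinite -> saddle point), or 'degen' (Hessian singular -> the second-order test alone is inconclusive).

Compute the Hessian H = grad^2 f:
  H = [[-3, -1], [-1, 1]]
Verify stationarity: grad f(x*) = H x* + g = (0, 0).
Eigenvalues of H: -3.2361, 1.2361.
Eigenvalues have mixed signs, so H is indefinite -> x* is a saddle point.

saddle


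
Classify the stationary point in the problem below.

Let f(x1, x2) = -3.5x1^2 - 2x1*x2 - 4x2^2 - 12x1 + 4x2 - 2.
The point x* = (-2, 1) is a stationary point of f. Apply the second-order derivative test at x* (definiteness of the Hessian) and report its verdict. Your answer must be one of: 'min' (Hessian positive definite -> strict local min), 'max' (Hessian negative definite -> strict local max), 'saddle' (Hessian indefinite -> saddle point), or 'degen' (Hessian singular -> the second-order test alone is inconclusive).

Compute the Hessian H = grad^2 f:
  H = [[-7, -2], [-2, -8]]
Verify stationarity: grad f(x*) = H x* + g = (0, 0).
Eigenvalues of H: -9.5616, -5.4384.
Both eigenvalues < 0, so H is negative definite -> x* is a strict local max.

max


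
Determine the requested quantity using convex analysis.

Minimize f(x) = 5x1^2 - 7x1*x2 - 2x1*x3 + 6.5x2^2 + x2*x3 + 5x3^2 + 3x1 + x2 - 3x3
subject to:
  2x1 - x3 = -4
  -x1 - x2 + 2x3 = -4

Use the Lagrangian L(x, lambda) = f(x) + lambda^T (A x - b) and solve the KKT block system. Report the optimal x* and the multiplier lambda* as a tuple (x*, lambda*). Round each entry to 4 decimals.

Form the Lagrangian:
  L(x, lambda) = (1/2) x^T Q x + c^T x + lambda^T (A x - b)
Stationarity (grad_x L = 0): Q x + c + A^T lambda = 0.
Primal feasibility: A x = b.

This gives the KKT block system:
  [ Q   A^T ] [ x     ]   [-c ]
  [ A    0  ] [ lambda ] = [ b ]

Solving the linear system:
  x*      = (-3.814, 0.5581, -3.6279)
  lambda* = (31.5581, 31.3256)
  f(x*)   = 125.7674

x* = (-3.814, 0.5581, -3.6279), lambda* = (31.5581, 31.3256)


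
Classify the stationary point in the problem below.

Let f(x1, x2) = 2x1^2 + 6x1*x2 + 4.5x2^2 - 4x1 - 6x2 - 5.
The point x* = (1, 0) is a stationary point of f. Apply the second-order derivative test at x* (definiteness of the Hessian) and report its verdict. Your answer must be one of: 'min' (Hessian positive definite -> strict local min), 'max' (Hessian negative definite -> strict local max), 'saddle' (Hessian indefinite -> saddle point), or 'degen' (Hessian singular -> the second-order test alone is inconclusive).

Compute the Hessian H = grad^2 f:
  H = [[4, 6], [6, 9]]
Verify stationarity: grad f(x*) = H x* + g = (0, 0).
Eigenvalues of H: 0, 13.
H has a zero eigenvalue (singular; positive semidefinite but not definite), so H is neither positive definite, negative definite, nor indefinite. The second-order test alone is inconclusive -> degen.
(Indeed, f is constant along the null direction of H through x*, so x* is not a strict local extremum.)

degen


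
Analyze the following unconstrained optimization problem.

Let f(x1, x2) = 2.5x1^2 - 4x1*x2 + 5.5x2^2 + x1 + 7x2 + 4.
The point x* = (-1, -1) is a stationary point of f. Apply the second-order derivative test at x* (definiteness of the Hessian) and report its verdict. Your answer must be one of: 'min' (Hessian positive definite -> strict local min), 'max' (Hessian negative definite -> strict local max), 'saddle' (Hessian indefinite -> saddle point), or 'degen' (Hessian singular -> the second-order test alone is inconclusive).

Compute the Hessian H = grad^2 f:
  H = [[5, -4], [-4, 11]]
Verify stationarity: grad f(x*) = H x* + g = (0, 0).
Eigenvalues of H: 3, 13.
Both eigenvalues > 0, so H is positive definite -> x* is a strict local min.

min


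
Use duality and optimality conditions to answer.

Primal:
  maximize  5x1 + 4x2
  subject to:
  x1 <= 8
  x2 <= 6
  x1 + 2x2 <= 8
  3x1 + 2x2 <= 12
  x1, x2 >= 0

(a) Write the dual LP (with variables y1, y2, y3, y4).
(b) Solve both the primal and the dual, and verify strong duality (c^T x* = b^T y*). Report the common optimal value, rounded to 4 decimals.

The standard primal-dual pair for 'max c^T x s.t. A x <= b, x >= 0' is:
  Dual:  min b^T y  s.t.  A^T y >= c,  y >= 0.

So the dual LP is:
  minimize  8y1 + 6y2 + 8y3 + 12y4
  subject to:
    y1 + y3 + 3y4 >= 5
    y2 + 2y3 + 2y4 >= 4
    y1, y2, y3, y4 >= 0

Solving the primal: x* = (2, 3).
  primal value c^T x* = 22.
Solving the dual: y* = (0, 0, 0.5, 1.5).
  dual value b^T y* = 22.
Strong duality: c^T x* = b^T y*. Confirmed.

22


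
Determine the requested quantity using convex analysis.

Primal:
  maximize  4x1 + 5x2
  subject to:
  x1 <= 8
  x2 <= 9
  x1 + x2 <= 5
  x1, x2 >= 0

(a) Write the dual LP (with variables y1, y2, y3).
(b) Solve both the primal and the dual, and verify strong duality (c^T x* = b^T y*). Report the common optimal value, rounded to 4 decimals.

The standard primal-dual pair for 'max c^T x s.t. A x <= b, x >= 0' is:
  Dual:  min b^T y  s.t.  A^T y >= c,  y >= 0.

So the dual LP is:
  minimize  8y1 + 9y2 + 5y3
  subject to:
    y1 + y3 >= 4
    y2 + y3 >= 5
    y1, y2, y3 >= 0

Solving the primal: x* = (0, 5).
  primal value c^T x* = 25.
Solving the dual: y* = (0, 0, 5).
  dual value b^T y* = 25.
Strong duality: c^T x* = b^T y*. Confirmed.

25


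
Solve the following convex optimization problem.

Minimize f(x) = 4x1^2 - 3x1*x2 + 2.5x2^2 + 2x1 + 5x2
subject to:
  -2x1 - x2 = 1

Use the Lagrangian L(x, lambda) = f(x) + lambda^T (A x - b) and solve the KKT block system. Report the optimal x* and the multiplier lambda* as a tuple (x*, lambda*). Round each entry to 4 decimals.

Form the Lagrangian:
  L(x, lambda) = (1/2) x^T Q x + c^T x + lambda^T (A x - b)
Stationarity (grad_x L = 0): Q x + c + A^T lambda = 0.
Primal feasibility: A x = b.

This gives the KKT block system:
  [ Q   A^T ] [ x     ]   [-c ]
  [ A    0  ] [ lambda ] = [ b ]

Solving the linear system:
  x*      = (-0.125, -0.75)
  lambda* = (1.625)
  f(x*)   = -2.8125

x* = (-0.125, -0.75), lambda* = (1.625)


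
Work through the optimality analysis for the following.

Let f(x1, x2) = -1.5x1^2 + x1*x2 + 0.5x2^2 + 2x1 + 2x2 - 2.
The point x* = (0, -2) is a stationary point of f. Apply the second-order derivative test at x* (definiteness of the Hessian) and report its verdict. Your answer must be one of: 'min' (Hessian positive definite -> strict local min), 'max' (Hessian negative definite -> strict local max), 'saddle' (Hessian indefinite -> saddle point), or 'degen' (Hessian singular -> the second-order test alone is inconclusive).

Compute the Hessian H = grad^2 f:
  H = [[-3, 1], [1, 1]]
Verify stationarity: grad f(x*) = H x* + g = (0, 0).
Eigenvalues of H: -3.2361, 1.2361.
Eigenvalues have mixed signs, so H is indefinite -> x* is a saddle point.

saddle


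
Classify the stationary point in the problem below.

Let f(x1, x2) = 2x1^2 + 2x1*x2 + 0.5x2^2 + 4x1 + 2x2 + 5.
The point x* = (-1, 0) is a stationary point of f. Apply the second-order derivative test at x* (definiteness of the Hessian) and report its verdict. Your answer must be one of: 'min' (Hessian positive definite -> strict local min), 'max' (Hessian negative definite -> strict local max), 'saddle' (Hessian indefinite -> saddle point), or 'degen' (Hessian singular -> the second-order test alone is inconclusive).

Compute the Hessian H = grad^2 f:
  H = [[4, 2], [2, 1]]
Verify stationarity: grad f(x*) = H x* + g = (0, 0).
Eigenvalues of H: 0, 5.
H has a zero eigenvalue (singular; positive semidefinite but not definite), so H is neither positive definite, negative definite, nor indefinite. The second-order test alone is inconclusive -> degen.
(Indeed, f is constant along the null direction of H through x*, so x* is not a strict local extremum.)

degen


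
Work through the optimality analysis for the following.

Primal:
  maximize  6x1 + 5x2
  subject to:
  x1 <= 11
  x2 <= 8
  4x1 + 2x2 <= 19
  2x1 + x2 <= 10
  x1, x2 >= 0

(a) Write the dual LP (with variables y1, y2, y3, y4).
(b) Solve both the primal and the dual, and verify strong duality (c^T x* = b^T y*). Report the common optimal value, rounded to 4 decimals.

The standard primal-dual pair for 'max c^T x s.t. A x <= b, x >= 0' is:
  Dual:  min b^T y  s.t.  A^T y >= c,  y >= 0.

So the dual LP is:
  minimize  11y1 + 8y2 + 19y3 + 10y4
  subject to:
    y1 + 4y3 + 2y4 >= 6
    y2 + 2y3 + y4 >= 5
    y1, y2, y3, y4 >= 0

Solving the primal: x* = (0.75, 8).
  primal value c^T x* = 44.5.
Solving the dual: y* = (0, 2, 1.5, 0).
  dual value b^T y* = 44.5.
Strong duality: c^T x* = b^T y*. Confirmed.

44.5


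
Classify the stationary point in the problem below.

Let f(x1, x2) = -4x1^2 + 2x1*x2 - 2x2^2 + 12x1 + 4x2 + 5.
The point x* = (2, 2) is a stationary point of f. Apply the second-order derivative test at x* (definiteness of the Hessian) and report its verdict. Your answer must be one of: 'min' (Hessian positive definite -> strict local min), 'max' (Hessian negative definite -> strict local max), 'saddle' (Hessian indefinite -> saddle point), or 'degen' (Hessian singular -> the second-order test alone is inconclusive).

Compute the Hessian H = grad^2 f:
  H = [[-8, 2], [2, -4]]
Verify stationarity: grad f(x*) = H x* + g = (0, 0).
Eigenvalues of H: -8.8284, -3.1716.
Both eigenvalues < 0, so H is negative definite -> x* is a strict local max.

max


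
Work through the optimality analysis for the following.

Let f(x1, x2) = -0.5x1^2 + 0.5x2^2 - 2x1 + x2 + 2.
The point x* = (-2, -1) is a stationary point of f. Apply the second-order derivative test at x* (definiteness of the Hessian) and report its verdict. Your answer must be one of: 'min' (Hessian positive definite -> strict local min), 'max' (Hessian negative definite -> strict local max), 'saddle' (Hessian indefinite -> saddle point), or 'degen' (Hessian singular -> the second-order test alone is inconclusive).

Compute the Hessian H = grad^2 f:
  H = [[-1, 0], [0, 1]]
Verify stationarity: grad f(x*) = H x* + g = (0, 0).
Eigenvalues of H: -1, 1.
Eigenvalues have mixed signs, so H is indefinite -> x* is a saddle point.

saddle


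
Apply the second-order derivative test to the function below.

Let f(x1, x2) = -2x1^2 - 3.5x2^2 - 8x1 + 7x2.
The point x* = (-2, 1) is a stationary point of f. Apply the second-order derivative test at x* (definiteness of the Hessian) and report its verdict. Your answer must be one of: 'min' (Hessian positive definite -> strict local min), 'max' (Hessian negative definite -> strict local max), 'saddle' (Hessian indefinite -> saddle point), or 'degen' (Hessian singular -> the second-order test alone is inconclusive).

Compute the Hessian H = grad^2 f:
  H = [[-4, 0], [0, -7]]
Verify stationarity: grad f(x*) = H x* + g = (0, 0).
Eigenvalues of H: -7, -4.
Both eigenvalues < 0, so H is negative definite -> x* is a strict local max.

max


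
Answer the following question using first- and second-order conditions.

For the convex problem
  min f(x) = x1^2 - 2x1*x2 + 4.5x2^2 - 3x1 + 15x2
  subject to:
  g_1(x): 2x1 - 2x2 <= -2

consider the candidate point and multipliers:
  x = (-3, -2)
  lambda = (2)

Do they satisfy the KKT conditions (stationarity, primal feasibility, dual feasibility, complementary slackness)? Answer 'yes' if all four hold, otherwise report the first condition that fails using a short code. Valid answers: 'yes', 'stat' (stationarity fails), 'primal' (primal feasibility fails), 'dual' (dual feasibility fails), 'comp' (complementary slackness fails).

Gradient of f: grad f(x) = Q x + c = (-5, 3)
Constraint values g_i(x) = a_i^T x - b_i:
  g_1((-3, -2)) = 0
Stationarity residual: grad f(x) + sum_i lambda_i a_i = (-1, -1)
  -> stationarity FAILS
Primal feasibility (all g_i <= 0): OK
Dual feasibility (all lambda_i >= 0): OK
Complementary slackness (lambda_i * g_i(x) = 0 for all i): OK

Verdict: the first failing condition is stationarity -> stat.

stat


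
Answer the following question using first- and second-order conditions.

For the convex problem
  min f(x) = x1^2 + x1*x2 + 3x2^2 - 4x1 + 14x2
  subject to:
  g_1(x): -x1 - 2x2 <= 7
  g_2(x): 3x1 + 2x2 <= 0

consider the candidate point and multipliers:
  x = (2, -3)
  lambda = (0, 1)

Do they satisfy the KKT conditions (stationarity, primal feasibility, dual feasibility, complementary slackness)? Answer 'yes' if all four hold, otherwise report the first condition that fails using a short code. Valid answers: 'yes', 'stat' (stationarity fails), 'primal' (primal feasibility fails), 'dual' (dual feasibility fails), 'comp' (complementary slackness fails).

Gradient of f: grad f(x) = Q x + c = (-3, -2)
Constraint values g_i(x) = a_i^T x - b_i:
  g_1((2, -3)) = -3
  g_2((2, -3)) = 0
Stationarity residual: grad f(x) + sum_i lambda_i a_i = (0, 0)
  -> stationarity OK
Primal feasibility (all g_i <= 0): OK
Dual feasibility (all lambda_i >= 0): OK
Complementary slackness (lambda_i * g_i(x) = 0 for all i): OK

Verdict: yes, KKT holds.

yes


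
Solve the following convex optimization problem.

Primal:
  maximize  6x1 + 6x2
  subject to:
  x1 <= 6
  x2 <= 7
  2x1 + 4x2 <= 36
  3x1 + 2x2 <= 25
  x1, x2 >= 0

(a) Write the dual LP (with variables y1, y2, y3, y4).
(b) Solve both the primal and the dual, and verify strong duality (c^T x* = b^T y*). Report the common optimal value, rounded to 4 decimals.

The standard primal-dual pair for 'max c^T x s.t. A x <= b, x >= 0' is:
  Dual:  min b^T y  s.t.  A^T y >= c,  y >= 0.

So the dual LP is:
  minimize  6y1 + 7y2 + 36y3 + 25y4
  subject to:
    y1 + 2y3 + 3y4 >= 6
    y2 + 4y3 + 2y4 >= 6
    y1, y2, y3, y4 >= 0

Solving the primal: x* = (3.6667, 7).
  primal value c^T x* = 64.
Solving the dual: y* = (0, 2, 0, 2).
  dual value b^T y* = 64.
Strong duality: c^T x* = b^T y*. Confirmed.

64


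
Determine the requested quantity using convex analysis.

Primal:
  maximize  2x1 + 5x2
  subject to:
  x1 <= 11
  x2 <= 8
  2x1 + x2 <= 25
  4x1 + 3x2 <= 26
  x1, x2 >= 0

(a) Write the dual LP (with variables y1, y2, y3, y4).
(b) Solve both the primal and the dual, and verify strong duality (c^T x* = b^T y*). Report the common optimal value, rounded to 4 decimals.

The standard primal-dual pair for 'max c^T x s.t. A x <= b, x >= 0' is:
  Dual:  min b^T y  s.t.  A^T y >= c,  y >= 0.

So the dual LP is:
  minimize  11y1 + 8y2 + 25y3 + 26y4
  subject to:
    y1 + 2y3 + 4y4 >= 2
    y2 + y3 + 3y4 >= 5
    y1, y2, y3, y4 >= 0

Solving the primal: x* = (0.5, 8).
  primal value c^T x* = 41.
Solving the dual: y* = (0, 3.5, 0, 0.5).
  dual value b^T y* = 41.
Strong duality: c^T x* = b^T y*. Confirmed.

41


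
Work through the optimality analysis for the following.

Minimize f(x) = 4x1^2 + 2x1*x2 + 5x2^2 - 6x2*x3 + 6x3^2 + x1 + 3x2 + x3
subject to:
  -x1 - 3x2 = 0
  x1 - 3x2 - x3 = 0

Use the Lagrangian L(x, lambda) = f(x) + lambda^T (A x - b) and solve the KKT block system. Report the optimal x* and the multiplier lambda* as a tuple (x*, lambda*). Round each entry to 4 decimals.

Form the Lagrangian:
  L(x, lambda) = (1/2) x^T Q x + c^T x + lambda^T (A x - b)
Stationarity (grad_x L = 0): Q x + c + A^T lambda = 0.
Primal feasibility: A x = b.

This gives the KKT block system:
  [ Q   A^T ] [ x     ]   [-c ]
  [ A    0  ] [ lambda ] = [ b ]

Solving the linear system:
  x*      = (-0.0314, 0.0105, -0.0627)
  lambda* = (0.9547, 0.1847)
  f(x*)   = -0.0314

x* = (-0.0314, 0.0105, -0.0627), lambda* = (0.9547, 0.1847)


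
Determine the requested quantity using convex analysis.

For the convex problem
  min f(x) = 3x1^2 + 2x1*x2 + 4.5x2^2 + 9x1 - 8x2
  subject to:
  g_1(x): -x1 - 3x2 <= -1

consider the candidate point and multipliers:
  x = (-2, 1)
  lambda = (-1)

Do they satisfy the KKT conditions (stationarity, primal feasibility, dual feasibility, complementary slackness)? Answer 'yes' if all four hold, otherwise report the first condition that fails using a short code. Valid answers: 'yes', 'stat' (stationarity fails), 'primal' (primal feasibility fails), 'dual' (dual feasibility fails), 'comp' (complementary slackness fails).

Gradient of f: grad f(x) = Q x + c = (-1, -3)
Constraint values g_i(x) = a_i^T x - b_i:
  g_1((-2, 1)) = 0
Stationarity residual: grad f(x) + sum_i lambda_i a_i = (0, 0)
  -> stationarity OK
Primal feasibility (all g_i <= 0): OK
Dual feasibility (all lambda_i >= 0): FAILS
Complementary slackness (lambda_i * g_i(x) = 0 for all i): OK

Verdict: the first failing condition is dual_feasibility -> dual.

dual


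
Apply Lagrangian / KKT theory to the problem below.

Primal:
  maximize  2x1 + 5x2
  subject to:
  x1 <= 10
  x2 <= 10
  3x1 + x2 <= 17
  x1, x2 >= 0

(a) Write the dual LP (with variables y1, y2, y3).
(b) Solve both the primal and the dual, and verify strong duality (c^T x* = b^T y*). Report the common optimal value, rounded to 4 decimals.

The standard primal-dual pair for 'max c^T x s.t. A x <= b, x >= 0' is:
  Dual:  min b^T y  s.t.  A^T y >= c,  y >= 0.

So the dual LP is:
  minimize  10y1 + 10y2 + 17y3
  subject to:
    y1 + 3y3 >= 2
    y2 + y3 >= 5
    y1, y2, y3 >= 0

Solving the primal: x* = (2.3333, 10).
  primal value c^T x* = 54.6667.
Solving the dual: y* = (0, 4.3333, 0.6667).
  dual value b^T y* = 54.6667.
Strong duality: c^T x* = b^T y*. Confirmed.

54.6667


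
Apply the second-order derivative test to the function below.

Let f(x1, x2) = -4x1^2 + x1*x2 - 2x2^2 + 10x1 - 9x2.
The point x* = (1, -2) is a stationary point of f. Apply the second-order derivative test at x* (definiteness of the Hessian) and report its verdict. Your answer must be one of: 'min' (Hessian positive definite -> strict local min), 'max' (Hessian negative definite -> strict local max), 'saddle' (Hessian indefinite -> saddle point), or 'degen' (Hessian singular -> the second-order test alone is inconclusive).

Compute the Hessian H = grad^2 f:
  H = [[-8, 1], [1, -4]]
Verify stationarity: grad f(x*) = H x* + g = (0, 0).
Eigenvalues of H: -8.2361, -3.7639.
Both eigenvalues < 0, so H is negative definite -> x* is a strict local max.

max


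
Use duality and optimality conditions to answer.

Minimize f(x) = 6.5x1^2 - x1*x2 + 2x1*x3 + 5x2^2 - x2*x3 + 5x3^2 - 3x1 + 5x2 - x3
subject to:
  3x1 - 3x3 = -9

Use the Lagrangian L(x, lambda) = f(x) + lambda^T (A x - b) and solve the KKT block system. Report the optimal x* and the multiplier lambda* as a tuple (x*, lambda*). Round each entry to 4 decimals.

Form the Lagrangian:
  L(x, lambda) = (1/2) x^T Q x + c^T x + lambda^T (A x - b)
Stationarity (grad_x L = 0): Q x + c + A^T lambda = 0.
Primal feasibility: A x = b.

This gives the KKT block system:
  [ Q   A^T ] [ x     ]   [-c ]
  [ A    0  ] [ lambda ] = [ b ]

Solving the linear system:
  x*      = (-1.218, -0.4436, 1.782)
  lambda* = (4.9424)
  f(x*)   = 22.0677

x* = (-1.218, -0.4436, 1.782), lambda* = (4.9424)


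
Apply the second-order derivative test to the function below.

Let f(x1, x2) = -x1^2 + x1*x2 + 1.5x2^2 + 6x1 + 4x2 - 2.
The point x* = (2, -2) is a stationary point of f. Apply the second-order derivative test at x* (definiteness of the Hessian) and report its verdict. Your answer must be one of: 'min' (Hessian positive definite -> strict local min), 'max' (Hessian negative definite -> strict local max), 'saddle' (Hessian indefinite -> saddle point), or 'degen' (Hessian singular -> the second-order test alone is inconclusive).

Compute the Hessian H = grad^2 f:
  H = [[-2, 1], [1, 3]]
Verify stationarity: grad f(x*) = H x* + g = (0, 0).
Eigenvalues of H: -2.1926, 3.1926.
Eigenvalues have mixed signs, so H is indefinite -> x* is a saddle point.

saddle


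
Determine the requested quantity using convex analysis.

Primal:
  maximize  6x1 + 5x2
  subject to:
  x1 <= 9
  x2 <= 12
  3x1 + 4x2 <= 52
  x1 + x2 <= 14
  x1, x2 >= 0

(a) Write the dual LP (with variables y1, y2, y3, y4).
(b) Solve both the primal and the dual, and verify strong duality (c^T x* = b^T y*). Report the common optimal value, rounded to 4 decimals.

The standard primal-dual pair for 'max c^T x s.t. A x <= b, x >= 0' is:
  Dual:  min b^T y  s.t.  A^T y >= c,  y >= 0.

So the dual LP is:
  minimize  9y1 + 12y2 + 52y3 + 14y4
  subject to:
    y1 + 3y3 + y4 >= 6
    y2 + 4y3 + y4 >= 5
    y1, y2, y3, y4 >= 0

Solving the primal: x* = (9, 5).
  primal value c^T x* = 79.
Solving the dual: y* = (1, 0, 0, 5).
  dual value b^T y* = 79.
Strong duality: c^T x* = b^T y*. Confirmed.

79


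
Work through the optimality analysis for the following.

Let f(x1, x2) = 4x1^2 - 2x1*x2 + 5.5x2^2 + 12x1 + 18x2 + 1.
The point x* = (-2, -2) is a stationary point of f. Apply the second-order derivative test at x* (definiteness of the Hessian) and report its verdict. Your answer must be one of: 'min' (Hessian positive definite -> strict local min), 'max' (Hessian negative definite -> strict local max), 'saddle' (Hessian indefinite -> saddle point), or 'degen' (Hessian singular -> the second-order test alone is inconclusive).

Compute the Hessian H = grad^2 f:
  H = [[8, -2], [-2, 11]]
Verify stationarity: grad f(x*) = H x* + g = (0, 0).
Eigenvalues of H: 7, 12.
Both eigenvalues > 0, so H is positive definite -> x* is a strict local min.

min
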